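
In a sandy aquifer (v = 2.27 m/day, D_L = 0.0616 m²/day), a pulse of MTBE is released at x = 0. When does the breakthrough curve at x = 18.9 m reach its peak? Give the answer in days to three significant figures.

8.31 days

For the 1D instantaneous-source solution, setting ∂C/∂t = 0 at fixed x gives v²t² + 2Dt − x² = 0, so t = (√(D² + v²x²) − D)/v².
√(D² + v²x²) = √(0.0616² + 2.27² × 18.9²) = 42.90; v² = 5.1529.
t = (42.90 − 0.0616)/5.1529 = 8.31 days (vs. the pure-advection estimate x/v = 8.33 d).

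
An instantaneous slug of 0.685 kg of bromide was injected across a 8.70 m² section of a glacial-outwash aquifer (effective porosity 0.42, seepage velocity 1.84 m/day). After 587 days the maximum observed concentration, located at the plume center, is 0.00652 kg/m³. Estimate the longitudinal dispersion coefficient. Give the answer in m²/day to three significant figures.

At the plume center C_max = M/(n_e·A·√(4πDt)), so D = M²/(4πt·(n_e·A·C_max)²).
n_e·A·C_max = 0.42 × 8.70 × 0.00652 = 0.02382 kg/m.
D = 0.685²/(4π × 587 × 0.02382²) = 0.112 m²/day.

0.112 m²/day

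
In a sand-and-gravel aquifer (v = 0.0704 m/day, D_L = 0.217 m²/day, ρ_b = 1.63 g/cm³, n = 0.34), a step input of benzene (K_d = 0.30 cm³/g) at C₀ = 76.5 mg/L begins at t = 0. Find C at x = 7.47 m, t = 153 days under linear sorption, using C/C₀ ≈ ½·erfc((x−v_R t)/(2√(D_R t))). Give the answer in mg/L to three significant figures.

Retardation factor R = 1 + ρ_b·K_d/n = 1 + 1.63 × 0.30/0.34 = 2.438.
Sorption retards both mechanisms: v_R = v/R = 0.02888 m/day, D_R = D/R = 0.08901 m²/day.
v_R·t = 0.02888 × 153 = 4.41864 m; 2√(D_R t) = 7.381 m; argument = (7.47 − 4.41864)/7.381 = 0.4134.
C = C₀ × ½·erfc(0.4134) = 76.5 × 0.2794 = 21.4 mg/L.

21.4 mg/L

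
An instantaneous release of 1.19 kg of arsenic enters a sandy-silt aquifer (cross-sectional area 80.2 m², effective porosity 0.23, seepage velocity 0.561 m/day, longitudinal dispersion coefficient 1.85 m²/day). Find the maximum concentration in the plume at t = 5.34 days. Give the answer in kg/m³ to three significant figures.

The peak of an instantaneous 1D plume sits at x = vt; there the Gaussian factor is 1 and C_max = M/(n_e·A·√(4πDt)), where n_e·A is the pore area the mass is dissolved in.
√(4πDt) = √(4π × 1.85 × 5.34) = 11.14 m, so C_max = 1.19/(0.23 × 80.2 × 11.14) = 0.00579 kg/m³.

0.00579 kg/m³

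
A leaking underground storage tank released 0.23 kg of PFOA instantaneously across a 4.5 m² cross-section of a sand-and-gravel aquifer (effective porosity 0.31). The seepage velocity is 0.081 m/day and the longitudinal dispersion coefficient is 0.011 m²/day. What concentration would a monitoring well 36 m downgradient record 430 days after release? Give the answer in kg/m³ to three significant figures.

For an instantaneous plane source, C(x,t) = M/(n_e·A·√(4πDt)) · exp(−(x−vt)²/(4Dt)), with n_e·A the pore (flow) area.
Plume center vt = 0.081 × 430 = 34.83 m, so the well at 36 m is 1.17 m downgradient of the peak.
√(4πDt) = 7.710 m, giving peak height M/(n_e·A·√(4πDt)) = 0.23/(0.31 × 4.5 × 7.710) = 0.02138 kg/m³.
(x−vt)²/(4Dt) = (1.17)²/(4 × 0.011 × 430) = 0.07235; exp(−0.07235) = 0.9302.
C = 0.02138 × 0.9302 = 0.0199 kg/m³.

0.0199 kg/m³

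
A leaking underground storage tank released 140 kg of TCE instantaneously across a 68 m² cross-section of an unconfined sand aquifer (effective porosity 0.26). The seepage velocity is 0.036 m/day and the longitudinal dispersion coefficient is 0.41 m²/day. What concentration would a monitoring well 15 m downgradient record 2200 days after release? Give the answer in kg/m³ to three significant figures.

0.0237 kg/m³

For an instantaneous plane source, C(x,t) = M/(n_e·A·√(4πDt)) · exp(−(x−vt)²/(4Dt)), with n_e·A the pore (flow) area.
Plume center vt = 0.036 × 2200 = 79.2 m, so the well at 15 m is 64.2 m upgradient of the peak.
√(4πDt) = 106.5 m, giving peak height M/(n_e·A·√(4πDt)) = 140/(0.26 × 68 × 106.5) = 0.07435 kg/m³.
(x−vt)²/(4Dt) = (-64.2)²/(4 × 0.41 × 2200) = 1.142; exp(−1.142) = 0.3192.
C = 0.07435 × 0.3192 = 0.0237 kg/m³.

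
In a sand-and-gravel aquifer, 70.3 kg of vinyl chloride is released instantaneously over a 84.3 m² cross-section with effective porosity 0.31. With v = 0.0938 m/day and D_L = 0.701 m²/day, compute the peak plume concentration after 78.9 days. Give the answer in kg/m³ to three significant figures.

The peak of an instantaneous 1D plume sits at x = vt; there the Gaussian factor is 1 and C_max = M/(n_e·A·√(4πDt)), where n_e·A is the pore area the mass is dissolved in.
√(4πDt) = √(4π × 0.701 × 78.9) = 26.36 m, so C_max = 70.3/(0.31 × 84.3 × 26.36) = 0.102 kg/m³.

0.102 kg/m³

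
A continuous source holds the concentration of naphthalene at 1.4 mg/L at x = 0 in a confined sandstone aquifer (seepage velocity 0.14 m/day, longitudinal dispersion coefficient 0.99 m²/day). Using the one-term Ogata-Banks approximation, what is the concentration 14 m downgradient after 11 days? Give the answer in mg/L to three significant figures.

0.00531 mg/L

For a continuous step input, C/C₀ ≈ ½·erfc((x−vt)/(2√(Dt))).
vt = 0.14 × 11 = 1.54 m and 2√(Dt) = 2√(0.99 × 11) = 6.600 m.
Argument (x−vt)/(2√(Dt)) = (14 − 1.54)/6.600 = 1.888; ½·erfc(1.888) = 0.003792.
C = 1.4 × 0.003792 = 0.00531 mg/L.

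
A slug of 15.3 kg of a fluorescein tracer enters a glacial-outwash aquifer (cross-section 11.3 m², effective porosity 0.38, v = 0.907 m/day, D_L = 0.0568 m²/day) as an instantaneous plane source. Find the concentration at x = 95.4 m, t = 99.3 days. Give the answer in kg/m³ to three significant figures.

For an instantaneous plane source, C(x,t) = M/(n_e·A·√(4πDt)) · exp(−(x−vt)²/(4Dt)), with n_e·A the pore (flow) area.
Plume center vt = 0.907 × 99.3 = 90.0651 m, so the well at 95.4 m is 5.3349 m downgradient of the peak.
√(4πDt) = 8.419 m, giving peak height M/(n_e·A·√(4πDt)) = 15.3/(0.38 × 11.3 × 8.419) = 0.4232 kg/m³.
(x−vt)²/(4Dt) = (5.3349)²/(4 × 0.0568 × 99.3) = 1.262; exp(−1.262) = 0.2831.
C = 0.4232 × 0.2831 = 0.120 kg/m³.

0.120 kg/m³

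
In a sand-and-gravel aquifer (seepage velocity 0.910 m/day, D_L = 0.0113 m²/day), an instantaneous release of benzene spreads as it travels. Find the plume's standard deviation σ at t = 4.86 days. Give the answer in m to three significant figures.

0.331 m

Dispersive spreading gives a Gaussian with σ² = 2Dt; advection only shifts the center.
σ = √(2 × 0.0113 × 4.86) = 0.331 m.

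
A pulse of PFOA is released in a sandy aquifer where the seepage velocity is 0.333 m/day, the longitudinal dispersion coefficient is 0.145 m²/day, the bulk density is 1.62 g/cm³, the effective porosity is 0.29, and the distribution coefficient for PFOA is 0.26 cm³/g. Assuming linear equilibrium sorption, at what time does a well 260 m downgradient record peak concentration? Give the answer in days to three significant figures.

1910 days

Retardation factor R = 1 + ρ_b·K_d/n = 1 + 1.62 × 0.26/0.29 = 2.452.
Sorption retards both mechanisms: v_R = v/R = 0.1358 m/day, D_R = D/R = 0.05914 m²/day.
Peak time from v_R²t² + 2D_R t − x² = 0: t = (√(D_R² + v_R²x²) − D_R)/v_R².
√(D_R² + v_R²x²) = √(0.05914² + 0.1358² × 260²) = 35.31; v_R² = 0.01844.
t = (35.31 − 0.05914)/0.01844 = 1910 days.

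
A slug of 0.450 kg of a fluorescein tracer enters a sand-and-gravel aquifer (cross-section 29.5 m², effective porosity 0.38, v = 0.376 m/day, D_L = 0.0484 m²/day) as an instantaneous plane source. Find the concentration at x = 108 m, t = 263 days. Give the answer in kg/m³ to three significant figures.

0.000621 kg/m³

For an instantaneous plane source, C(x,t) = M/(n_e·A·√(4πDt)) · exp(−(x−vt)²/(4Dt)), with n_e·A the pore (flow) area.
Plume center vt = 0.376 × 263 = 98.888 m, so the well at 108 m is 9.112 m downgradient of the peak.
√(4πDt) = 12.65 m, giving peak height M/(n_e·A·√(4πDt)) = 0.450/(0.38 × 29.5 × 12.65) = 0.003173 kg/m³.
(x−vt)²/(4Dt) = (9.112)²/(4 × 0.0484 × 263) = 1.631; exp(−1.631) = 0.1957.
C = 0.003173 × 0.1957 = 0.000621 kg/m³.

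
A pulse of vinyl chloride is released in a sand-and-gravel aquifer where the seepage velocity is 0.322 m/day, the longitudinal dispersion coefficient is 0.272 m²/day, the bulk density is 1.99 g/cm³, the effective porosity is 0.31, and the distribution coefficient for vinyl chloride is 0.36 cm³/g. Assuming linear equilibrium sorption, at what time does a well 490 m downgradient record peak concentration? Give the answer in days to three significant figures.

5030 days

Retardation factor R = 1 + ρ_b·K_d/n = 1 + 1.99 × 0.36/0.31 = 3.311.
Sorption retards both mechanisms: v_R = v/R = 0.09725 m/day, D_R = D/R = 0.08215 m²/day.
Peak time from v_R²t² + 2D_R t − x² = 0: t = (√(D_R² + v_R²x²) − D_R)/v_R².
√(D_R² + v_R²x²) = √(0.08215² + 0.09725² × 490²) = 47.65; v_R² = 0.009458.
t = (47.65 − 0.08215)/0.009458 = 5030 days.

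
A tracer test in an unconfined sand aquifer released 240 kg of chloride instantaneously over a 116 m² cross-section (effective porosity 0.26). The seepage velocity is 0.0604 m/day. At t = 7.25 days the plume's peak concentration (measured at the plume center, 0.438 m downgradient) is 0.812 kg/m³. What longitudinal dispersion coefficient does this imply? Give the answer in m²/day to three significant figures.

1.05 m²/day

At the plume center C_max = M/(n_e·A·√(4πDt)), so D = M²/(4πt·(n_e·A·C_max)²).
n_e·A·C_max = 0.26 × 116 × 0.812 = 24.49 kg/m.
D = 240²/(4π × 7.25 × 24.49²) = 1.05 m²/day.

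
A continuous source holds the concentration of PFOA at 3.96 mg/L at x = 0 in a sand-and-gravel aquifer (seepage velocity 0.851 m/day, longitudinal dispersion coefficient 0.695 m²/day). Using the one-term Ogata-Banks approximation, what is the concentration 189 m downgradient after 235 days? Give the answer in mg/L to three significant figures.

For a continuous step input, C/C₀ ≈ ½·erfc((x−vt)/(2√(Dt))).
vt = 0.851 × 235 = 199.985 m and 2√(Dt) = 2√(0.695 × 235) = 25.56 m.
Argument (x−vt)/(2√(Dt)) = (189 − 199.985)/25.56 = -0.4298; ½·erfc(-0.4298) = 0.7283.
C = 3.96 × 0.7283 = 2.88 mg/L.

2.88 mg/L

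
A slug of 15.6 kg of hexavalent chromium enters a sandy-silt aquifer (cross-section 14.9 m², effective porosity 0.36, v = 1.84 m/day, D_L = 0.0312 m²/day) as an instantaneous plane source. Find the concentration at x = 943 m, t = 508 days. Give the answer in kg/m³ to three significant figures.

0.0699 kg/m³

For an instantaneous plane source, C(x,t) = M/(n_e·A·√(4πDt)) · exp(−(x−vt)²/(4Dt)), with n_e·A the pore (flow) area.
Plume center vt = 1.84 × 508 = 934.72 m, so the well at 943 m is 8.28 m downgradient of the peak.
√(4πDt) = 14.11 m, giving peak height M/(n_e·A·√(4πDt)) = 15.6/(0.36 × 14.9 × 14.11) = 0.2061 kg/m³.
(x−vt)²/(4Dt) = (8.28)²/(4 × 0.0312 × 508) = 1.081; exp(−1.081) = 0.3393.
C = 0.2061 × 0.3393 = 0.0699 kg/m³.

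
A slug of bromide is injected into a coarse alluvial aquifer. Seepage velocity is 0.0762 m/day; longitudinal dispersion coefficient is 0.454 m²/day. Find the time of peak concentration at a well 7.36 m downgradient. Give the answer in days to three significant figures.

46.1 days

For the 1D instantaneous-source solution, setting ∂C/∂t = 0 at fixed x gives v²t² + 2Dt − x² = 0, so t = (√(D² + v²x²) − D)/v².
√(D² + v²x²) = √(0.454² + 0.0762² × 7.36²) = 0.7216; v² = 0.00580644.
t = (0.7216 − 0.454)/0.00580644 = 46.1 days (vs. the pure-advection estimate x/v = 96.6 d).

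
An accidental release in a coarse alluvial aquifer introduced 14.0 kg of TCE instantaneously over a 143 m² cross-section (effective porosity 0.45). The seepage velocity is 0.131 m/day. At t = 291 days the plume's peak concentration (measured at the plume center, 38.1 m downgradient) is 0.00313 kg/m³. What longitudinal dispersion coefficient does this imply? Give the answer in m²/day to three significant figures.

1.32 m²/day

At the plume center C_max = M/(n_e·A·√(4πDt)), so D = M²/(4πt·(n_e·A·C_max)²).
n_e·A·C_max = 0.45 × 143 × 0.00313 = 0.2014 kg/m.
D = 14.0²/(4π × 291 × 0.2014²) = 1.32 m²/day.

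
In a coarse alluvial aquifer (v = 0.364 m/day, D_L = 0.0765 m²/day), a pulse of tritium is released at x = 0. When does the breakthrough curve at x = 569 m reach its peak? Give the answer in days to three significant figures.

1560 days

For the 1D instantaneous-source solution, setting ∂C/∂t = 0 at fixed x gives v²t² + 2Dt − x² = 0, so t = (√(D² + v²x²) − D)/v².
√(D² + v²x²) = √(0.0765² + 0.364² × 569²) = 207.1; v² = 0.132496.
t = (207.1 − 0.0765)/0.132496 = 1560 days (vs. the pure-advection estimate x/v = 1560 d).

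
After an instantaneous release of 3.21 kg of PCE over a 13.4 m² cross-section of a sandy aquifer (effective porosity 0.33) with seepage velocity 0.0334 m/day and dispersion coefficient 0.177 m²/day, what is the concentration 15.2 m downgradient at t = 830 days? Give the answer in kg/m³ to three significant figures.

0.0129 kg/m³

For an instantaneous plane source, C(x,t) = M/(n_e·A·√(4πDt)) · exp(−(x−vt)²/(4Dt)), with n_e·A the pore (flow) area.
Plume center vt = 0.0334 × 830 = 27.722 m, so the well at 15.2 m is 12.522 m upgradient of the peak.
√(4πDt) = 42.97 m, giving peak height M/(n_e·A·√(4πDt)) = 3.21/(0.33 × 13.4 × 42.97) = 0.01689 kg/m³.
(x−vt)²/(4Dt) = (-12.522)²/(4 × 0.177 × 830) = 0.2668; exp(−0.2668) = 0.7658.
C = 0.01689 × 0.7658 = 0.0129 kg/m³.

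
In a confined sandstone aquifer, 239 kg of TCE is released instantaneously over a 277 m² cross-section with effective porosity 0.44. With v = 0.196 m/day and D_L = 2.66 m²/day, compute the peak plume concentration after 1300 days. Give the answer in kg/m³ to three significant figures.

0.00941 kg/m³

The peak of an instantaneous 1D plume sits at x = vt; there the Gaussian factor is 1 and C_max = M/(n_e·A·√(4πDt)), where n_e·A is the pore area the mass is dissolved in.
√(4πDt) = √(4π × 2.66 × 1300) = 208.5 m, so C_max = 239/(0.44 × 277 × 208.5) = 0.00941 kg/m³.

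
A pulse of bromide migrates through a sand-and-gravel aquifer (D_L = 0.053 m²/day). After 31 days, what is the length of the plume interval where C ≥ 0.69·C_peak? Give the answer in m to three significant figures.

3.12 m

The plume is Gaussian with σ = √(2Dt) = √(2 × 0.053 × 31) = 1.813 m.
C/C_peak = exp(−Δx²/(2σ²)) = 0.69 ⇒ Δx = σ·√(−2 ln 0.69) = 1.813 × 0.8615 = 1.562 m.
Width = 2Δx = 3.12 m.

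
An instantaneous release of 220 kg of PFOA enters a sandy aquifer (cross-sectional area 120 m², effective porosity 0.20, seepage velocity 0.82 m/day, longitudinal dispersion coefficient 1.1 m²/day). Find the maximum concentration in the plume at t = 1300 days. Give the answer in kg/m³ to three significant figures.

0.0684 kg/m³

The peak of an instantaneous 1D plume sits at x = vt; there the Gaussian factor is 1 and C_max = M/(n_e·A·√(4πDt)), where n_e·A is the pore area the mass is dissolved in.
√(4πDt) = √(4π × 1.1 × 1300) = 134.1 m, so C_max = 220/(0.20 × 120 × 134.1) = 0.0684 kg/m³.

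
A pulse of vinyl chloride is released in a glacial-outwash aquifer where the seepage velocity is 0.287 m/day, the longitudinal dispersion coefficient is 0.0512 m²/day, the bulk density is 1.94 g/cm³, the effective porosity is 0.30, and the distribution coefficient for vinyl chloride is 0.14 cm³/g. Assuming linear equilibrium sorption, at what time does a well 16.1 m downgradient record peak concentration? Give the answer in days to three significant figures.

Retardation factor R = 1 + ρ_b·K_d/n = 1 + 1.94 × 0.14/0.30 = 1.905.
Sorption retards both mechanisms: v_R = v/R = 0.1507 m/day, D_R = D/R = 0.02688 m²/day.
Peak time from v_R²t² + 2D_R t − x² = 0: t = (√(D_R² + v_R²x²) − D_R)/v_R².
√(D_R² + v_R²x²) = √(0.02688² + 0.1507² × 16.1²) = 2.426; v_R² = 0.02271.
t = (2.426 − 0.02688)/0.02271 = 106 days.

106 days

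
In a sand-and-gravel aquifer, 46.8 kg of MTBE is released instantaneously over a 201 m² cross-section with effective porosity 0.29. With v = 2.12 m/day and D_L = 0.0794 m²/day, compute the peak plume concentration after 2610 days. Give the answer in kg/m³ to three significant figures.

0.0157 kg/m³

The peak of an instantaneous 1D plume sits at x = vt; there the Gaussian factor is 1 and C_max = M/(n_e·A·√(4πDt)), where n_e·A is the pore area the mass is dissolved in.
√(4πDt) = √(4π × 0.0794 × 2610) = 51.03 m, so C_max = 46.8/(0.29 × 201 × 51.03) = 0.0157 kg/m³.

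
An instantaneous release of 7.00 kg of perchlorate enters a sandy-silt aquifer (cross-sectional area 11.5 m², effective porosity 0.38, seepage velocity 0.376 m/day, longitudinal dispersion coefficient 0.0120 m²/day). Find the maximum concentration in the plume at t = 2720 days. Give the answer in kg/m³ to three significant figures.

The peak of an instantaneous 1D plume sits at x = vt; there the Gaussian factor is 1 and C_max = M/(n_e·A·√(4πDt)), where n_e·A is the pore area the mass is dissolved in.
√(4πDt) = √(4π × 0.0120 × 2720) = 20.25 m, so C_max = 7.00/(0.38 × 11.5 × 20.25) = 0.0791 kg/m³.

0.0791 kg/m³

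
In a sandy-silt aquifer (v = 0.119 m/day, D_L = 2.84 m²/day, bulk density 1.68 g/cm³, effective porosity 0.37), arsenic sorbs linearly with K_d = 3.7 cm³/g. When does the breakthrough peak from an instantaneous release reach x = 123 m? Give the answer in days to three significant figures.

Retardation factor R = 1 + ρ_b·K_d/n = 1 + 1.68 × 3.7/0.37 = 17.80.
Sorption retards both mechanisms: v_R = v/R = 0.006685 m/day, D_R = D/R = 0.1596 m²/day.
Peak time from v_R²t² + 2D_R t − x² = 0: t = (√(D_R² + v_R²x²) − D_R)/v_R².
√(D_R² + v_R²x²) = √(0.1596² + 0.006685² × 123²) = 0.8376; v_R² = 4.469e-05.
t = (0.8376 − 0.1596)/4.469e-05 = 15200 days.

15200 days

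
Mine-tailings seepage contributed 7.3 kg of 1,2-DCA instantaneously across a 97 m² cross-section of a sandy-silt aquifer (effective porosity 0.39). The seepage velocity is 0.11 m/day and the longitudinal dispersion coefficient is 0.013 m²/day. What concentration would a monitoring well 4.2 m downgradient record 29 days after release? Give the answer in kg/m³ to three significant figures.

0.0451 kg/m³

For an instantaneous plane source, C(x,t) = M/(n_e·A·√(4πDt)) · exp(−(x−vt)²/(4Dt)), with n_e·A the pore (flow) area.
Plume center vt = 0.11 × 29 = 3.19 m, so the well at 4.2 m is 1.01 m downgradient of the peak.
√(4πDt) = 2.177 m, giving peak height M/(n_e·A·√(4πDt)) = 7.3/(0.39 × 97 × 2.177) = 0.08864 kg/m³.
(x−vt)²/(4Dt) = (1.01)²/(4 × 0.013 × 29) = 0.6765; exp(−0.6765) = 0.5084.
C = 0.08864 × 0.5084 = 0.0451 kg/m³.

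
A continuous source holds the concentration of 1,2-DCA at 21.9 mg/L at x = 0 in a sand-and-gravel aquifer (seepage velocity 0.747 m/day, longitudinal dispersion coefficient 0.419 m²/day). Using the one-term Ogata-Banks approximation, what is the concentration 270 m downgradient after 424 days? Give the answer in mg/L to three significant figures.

For a continuous step input, C/C₀ ≈ ½·erfc((x−vt)/(2√(Dt))).
vt = 0.747 × 424 = 316.728 m and 2√(Dt) = 2√(0.419 × 424) = 26.66 m.
Argument (x−vt)/(2√(Dt)) = (270 − 316.728)/26.66 = -1.753; ½·erfc(-1.753) = 0.9934.
C = 21.9 × 0.9934 = 21.8 mg/L.

21.8 mg/L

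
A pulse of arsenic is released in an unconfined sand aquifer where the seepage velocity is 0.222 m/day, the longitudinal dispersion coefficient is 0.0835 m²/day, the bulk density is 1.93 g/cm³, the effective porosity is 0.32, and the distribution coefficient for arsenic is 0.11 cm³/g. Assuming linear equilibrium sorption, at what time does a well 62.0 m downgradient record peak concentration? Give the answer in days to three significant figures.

462 days

Retardation factor R = 1 + ρ_b·K_d/n = 1 + 1.93 × 0.11/0.32 = 1.663.
Sorption retards both mechanisms: v_R = v/R = 0.1335 m/day, D_R = D/R = 0.05021 m²/day.
Peak time from v_R²t² + 2D_R t − x² = 0: t = (√(D_R² + v_R²x²) − D_R)/v_R².
√(D_R² + v_R²x²) = √(0.05021² + 0.1335² × 62.0²) = 8.277; v_R² = 0.01782.
t = (8.277 − 0.05021)/0.01782 = 462 days.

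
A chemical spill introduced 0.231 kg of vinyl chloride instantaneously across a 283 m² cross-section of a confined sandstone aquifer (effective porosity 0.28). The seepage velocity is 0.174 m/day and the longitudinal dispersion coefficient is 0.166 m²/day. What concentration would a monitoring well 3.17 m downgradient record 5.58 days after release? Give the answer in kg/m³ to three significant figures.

0.000232 kg/m³

For an instantaneous plane source, C(x,t) = M/(n_e·A·√(4πDt)) · exp(−(x−vt)²/(4Dt)), with n_e·A the pore (flow) area.
Plume center vt = 0.174 × 5.58 = 0.97092 m, so the well at 3.17 m is 2.19908 m downgradient of the peak.
√(4πDt) = 3.412 m, giving peak height M/(n_e·A·√(4πDt)) = 0.231/(0.28 × 283 × 3.412) = 0.0008544 kg/m³.
(x−vt)²/(4Dt) = (2.19908)²/(4 × 0.166 × 5.58) = 1.305; exp(−1.305) = 0.2712.
C = 0.0008544 × 0.2712 = 0.000232 kg/m³.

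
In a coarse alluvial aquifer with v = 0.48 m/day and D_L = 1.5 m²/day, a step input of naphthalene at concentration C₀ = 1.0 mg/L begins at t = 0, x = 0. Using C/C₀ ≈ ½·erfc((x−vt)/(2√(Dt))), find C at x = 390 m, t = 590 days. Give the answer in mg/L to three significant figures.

For a continuous step input, C/C₀ ≈ ½·erfc((x−vt)/(2√(Dt))).
vt = 0.48 × 590 = 283.2 m and 2√(Dt) = 2√(1.5 × 590) = 59.50 m.
Argument (x−vt)/(2√(Dt)) = (390 − 283.2)/59.50 = 1.795; ½·erfc(1.795) = 0.005566.
C = 1.0 × 0.005566 = 0.00557 mg/L.

0.00557 mg/L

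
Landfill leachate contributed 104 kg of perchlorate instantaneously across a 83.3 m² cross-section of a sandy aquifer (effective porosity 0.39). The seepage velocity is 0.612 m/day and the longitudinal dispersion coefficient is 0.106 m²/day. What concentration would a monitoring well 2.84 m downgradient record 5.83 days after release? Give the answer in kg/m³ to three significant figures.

For an instantaneous plane source, C(x,t) = M/(n_e·A·√(4πDt)) · exp(−(x−vt)²/(4Dt)), with n_e·A the pore (flow) area.
Plume center vt = 0.612 × 5.83 = 3.56796 m, so the well at 2.84 m is 0.72796 m upgradient of the peak.
√(4πDt) = 2.787 m, giving peak height M/(n_e·A·√(4πDt)) = 104/(0.39 × 83.3 × 2.787) = 1.149 kg/m³.
(x−vt)²/(4Dt) = (-0.72796)²/(4 × 0.106 × 5.83) = 0.2144; exp(−0.2144) = 0.8070.
C = 1.149 × 0.8070 = 0.927 kg/m³.

0.927 kg/m³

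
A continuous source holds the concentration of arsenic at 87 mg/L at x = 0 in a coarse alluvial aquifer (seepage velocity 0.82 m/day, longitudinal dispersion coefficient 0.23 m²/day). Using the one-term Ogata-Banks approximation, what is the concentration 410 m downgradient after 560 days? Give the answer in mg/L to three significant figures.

For a continuous step input, C/C₀ ≈ ½·erfc((x−vt)/(2√(Dt))).
vt = 0.82 × 560 = 459.2 m and 2√(Dt) = 2√(0.23 × 560) = 22.70 m.
Argument (x−vt)/(2√(Dt)) = (410 − 459.2)/22.70 = -2.167; ½·erfc(-2.167) = 0.9989.
C = 87 × 0.9989 = 86.9 mg/L.

86.9 mg/L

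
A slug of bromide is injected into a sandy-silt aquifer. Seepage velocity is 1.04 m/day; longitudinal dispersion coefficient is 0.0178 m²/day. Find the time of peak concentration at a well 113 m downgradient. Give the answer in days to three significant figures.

109 days

For the 1D instantaneous-source solution, setting ∂C/∂t = 0 at fixed x gives v²t² + 2Dt − x² = 0, so t = (√(D² + v²x²) − D)/v².
√(D² + v²x²) = √(0.0178² + 1.04² × 113²) = 117.5; v² = 1.0816.
t = (117.5 − 0.0178)/1.0816 = 109 days (vs. the pure-advection estimate x/v = 109 d).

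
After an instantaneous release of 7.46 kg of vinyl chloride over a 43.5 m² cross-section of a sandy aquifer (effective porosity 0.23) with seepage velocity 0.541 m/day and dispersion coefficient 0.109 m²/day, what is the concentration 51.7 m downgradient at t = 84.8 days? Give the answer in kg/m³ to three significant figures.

0.0276 kg/m³

For an instantaneous plane source, C(x,t) = M/(n_e·A·√(4πDt)) · exp(−(x−vt)²/(4Dt)), with n_e·A the pore (flow) area.
Plume center vt = 0.541 × 84.8 = 45.8768 m, so the well at 51.7 m is 5.8232 m downgradient of the peak.
√(4πDt) = 10.78 m, giving peak height M/(n_e·A·√(4πDt)) = 7.46/(0.23 × 43.5 × 10.78) = 0.06917 kg/m³.
(x−vt)²/(4Dt) = (5.8232)²/(4 × 0.109 × 84.8) = 0.9172; exp(−0.9172) = 0.3996.
C = 0.06917 × 0.3996 = 0.0276 kg/m³.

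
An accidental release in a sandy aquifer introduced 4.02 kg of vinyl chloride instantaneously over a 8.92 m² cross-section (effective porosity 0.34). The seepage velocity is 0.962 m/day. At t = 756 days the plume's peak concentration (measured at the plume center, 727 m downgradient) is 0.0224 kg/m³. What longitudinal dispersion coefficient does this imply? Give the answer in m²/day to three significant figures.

0.369 m²/day

At the plume center C_max = M/(n_e·A·√(4πDt)), so D = M²/(4πt·(n_e·A·C_max)²).
n_e·A·C_max = 0.34 × 8.92 × 0.0224 = 0.06793 kg/m.
D = 4.02²/(4π × 756 × 0.06793²) = 0.369 m²/day.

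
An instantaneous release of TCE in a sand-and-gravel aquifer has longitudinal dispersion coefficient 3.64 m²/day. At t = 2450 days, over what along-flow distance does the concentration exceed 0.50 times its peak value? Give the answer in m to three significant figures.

The plume is Gaussian with σ = √(2Dt) = √(2 × 3.64 × 2450) = 133.6 m.
C/C_peak = exp(−Δx²/(2σ²)) = 0.50 ⇒ Δx = σ·√(−2 ln 0.50) = 133.6 × 1.177 = 157.2 m.
Width = 2Δx = 314 m.

314 m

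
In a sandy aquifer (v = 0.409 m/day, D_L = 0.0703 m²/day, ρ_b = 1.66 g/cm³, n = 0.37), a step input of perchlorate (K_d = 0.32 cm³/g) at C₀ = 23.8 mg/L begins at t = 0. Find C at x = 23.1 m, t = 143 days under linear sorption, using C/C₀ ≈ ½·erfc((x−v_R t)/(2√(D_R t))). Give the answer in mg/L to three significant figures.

Retardation factor R = 1 + ρ_b·K_d/n = 1 + 1.66 × 0.32/0.37 = 2.436.
Sorption retards both mechanisms: v_R = v/R = 0.1679 m/day, D_R = D/R = 0.02886 m²/day.
v_R·t = 0.1679 × 143 = 24.0097 m; 2√(D_R t) = 4.063 m; argument = (23.1 − 24.0097)/4.063 = -0.2239.
C = C₀ × ½·erfc(-0.2239) = 23.8 × 0.6242 = 14.9 mg/L.

14.9 mg/L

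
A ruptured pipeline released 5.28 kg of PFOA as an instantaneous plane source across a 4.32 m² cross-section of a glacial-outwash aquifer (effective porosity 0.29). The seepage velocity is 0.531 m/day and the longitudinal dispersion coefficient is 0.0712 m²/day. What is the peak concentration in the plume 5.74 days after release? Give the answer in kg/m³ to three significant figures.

1.86 kg/m³

The peak of an instantaneous 1D plume sits at x = vt; there the Gaussian factor is 1 and C_max = M/(n_e·A·√(4πDt)), where n_e·A is the pore area the mass is dissolved in.
√(4πDt) = √(4π × 0.0712 × 5.74) = 2.266 m, so C_max = 5.28/(0.29 × 4.32 × 2.266) = 1.86 kg/m³.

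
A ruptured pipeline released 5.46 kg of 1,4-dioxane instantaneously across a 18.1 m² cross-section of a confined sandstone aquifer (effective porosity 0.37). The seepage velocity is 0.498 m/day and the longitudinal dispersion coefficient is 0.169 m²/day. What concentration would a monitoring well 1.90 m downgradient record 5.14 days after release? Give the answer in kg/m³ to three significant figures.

For an instantaneous plane source, C(x,t) = M/(n_e·A·√(4πDt)) · exp(−(x−vt)²/(4Dt)), with n_e·A the pore (flow) area.
Plume center vt = 0.498 × 5.14 = 2.55972 m, so the well at 1.90 m is 0.65972 m upgradient of the peak.
√(4πDt) = 3.304 m, giving peak height M/(n_e·A·√(4πDt)) = 5.46/(0.37 × 18.1 × 3.304) = 0.2468 kg/m³.
(x−vt)²/(4Dt) = (-0.65972)²/(4 × 0.169 × 5.14) = 0.1253; exp(−0.1253) = 0.8822.
C = 0.2468 × 0.8822 = 0.218 kg/m³.

0.218 kg/m³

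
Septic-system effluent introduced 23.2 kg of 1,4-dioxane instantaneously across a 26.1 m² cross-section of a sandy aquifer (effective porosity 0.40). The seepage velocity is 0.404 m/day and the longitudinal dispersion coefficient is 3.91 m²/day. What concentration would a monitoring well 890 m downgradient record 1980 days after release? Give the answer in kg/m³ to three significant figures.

For an instantaneous plane source, C(x,t) = M/(n_e·A·√(4πDt)) · exp(−(x−vt)²/(4Dt)), with n_e·A the pore (flow) area.
Plume center vt = 0.404 × 1980 = 799.92 m, so the well at 890 m is 90.08 m downgradient of the peak.
√(4πDt) = 311.9 m, giving peak height M/(n_e·A·√(4πDt)) = 23.2/(0.40 × 26.1 × 311.9) = 0.007125 kg/m³.
(x−vt)²/(4Dt) = (90.08)²/(4 × 3.91 × 1980) = 0.2620; exp(−0.2620) = 0.7695.
C = 0.007125 × 0.7695 = 0.00548 kg/m³.

0.00548 kg/m³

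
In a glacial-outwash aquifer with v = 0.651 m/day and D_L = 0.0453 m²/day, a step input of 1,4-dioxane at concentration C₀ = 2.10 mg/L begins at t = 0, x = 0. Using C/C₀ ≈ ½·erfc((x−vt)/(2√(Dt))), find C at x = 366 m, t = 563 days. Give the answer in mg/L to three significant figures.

1.11 mg/L

For a continuous step input, C/C₀ ≈ ½·erfc((x−vt)/(2√(Dt))).
vt = 0.651 × 563 = 366.513 m and 2√(Dt) = 2√(0.0453 × 563) = 10.10 m.
Argument (x−vt)/(2√(Dt)) = (366 − 366.513)/10.10 = -0.05079; ½·erfc(-0.05079) = 0.5286.
C = 2.10 × 0.5286 = 1.11 mg/L.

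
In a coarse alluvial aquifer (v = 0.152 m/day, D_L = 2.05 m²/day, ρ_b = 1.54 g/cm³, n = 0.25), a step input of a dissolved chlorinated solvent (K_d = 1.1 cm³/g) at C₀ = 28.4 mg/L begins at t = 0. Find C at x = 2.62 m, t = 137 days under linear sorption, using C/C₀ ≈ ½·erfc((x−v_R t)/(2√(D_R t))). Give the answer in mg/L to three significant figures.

Retardation factor R = 1 + ρ_b·K_d/n = 1 + 1.54 × 1.1/0.25 = 7.776.
Sorption retards both mechanisms: v_R = v/R = 0.01955 m/day, D_R = D/R = 0.2636 m²/day.
v_R·t = 0.01955 × 137 = 2.67835 m; 2√(D_R t) = 12.02 m; argument = (2.62 − 2.67835)/12.02 = -0.004854.
C = C₀ × ½·erfc(-0.004854) = 28.4 × 0.5027 = 14.3 mg/L.

14.3 mg/L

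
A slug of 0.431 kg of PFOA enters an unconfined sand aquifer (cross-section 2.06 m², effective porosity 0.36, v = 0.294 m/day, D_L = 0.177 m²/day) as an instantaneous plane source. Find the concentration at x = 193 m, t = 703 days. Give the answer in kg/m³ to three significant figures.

0.0101 kg/m³

For an instantaneous plane source, C(x,t) = M/(n_e·A·√(4πDt)) · exp(−(x−vt)²/(4Dt)), with n_e·A the pore (flow) area.
Plume center vt = 0.294 × 703 = 206.682 m, so the well at 193 m is 13.682 m upgradient of the peak.
√(4πDt) = 39.54 m, giving peak height M/(n_e·A·√(4πDt)) = 0.431/(0.36 × 2.06 × 39.54) = 0.01470 kg/m³.
(x−vt)²/(4Dt) = (-13.682)²/(4 × 0.177 × 703) = 0.3761; exp(−0.3761) = 0.6865.
C = 0.01470 × 0.6865 = 0.0101 kg/m³.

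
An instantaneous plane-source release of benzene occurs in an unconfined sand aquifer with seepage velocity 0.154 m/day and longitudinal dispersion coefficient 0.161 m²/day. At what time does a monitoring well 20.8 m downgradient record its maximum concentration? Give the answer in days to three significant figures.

For the 1D instantaneous-source solution, setting ∂C/∂t = 0 at fixed x gives v²t² + 2Dt − x² = 0, so t = (√(D² + v²x²) − D)/v².
√(D² + v²x²) = √(0.161² + 0.154² × 20.8²) = 3.207; v² = 0.023716.
t = (3.207 − 0.161)/0.023716 = 128 days (vs. the pure-advection estimate x/v = 135 d).

128 days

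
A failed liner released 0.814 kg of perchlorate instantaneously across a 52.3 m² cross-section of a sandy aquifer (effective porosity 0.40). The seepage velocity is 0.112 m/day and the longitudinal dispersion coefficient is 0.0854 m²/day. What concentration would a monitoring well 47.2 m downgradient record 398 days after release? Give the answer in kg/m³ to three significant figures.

For an instantaneous plane source, C(x,t) = M/(n_e·A·√(4πDt)) · exp(−(x−vt)²/(4Dt)), with n_e·A the pore (flow) area.
Plume center vt = 0.112 × 398 = 44.576 m, so the well at 47.2 m is 2.624 m downgradient of the peak.
√(4πDt) = 20.67 m, giving peak height M/(n_e·A·√(4πDt)) = 0.814/(0.40 × 52.3 × 20.67) = 0.001882 kg/m³.
(x−vt)²/(4Dt) = (2.624)²/(4 × 0.0854 × 398) = 0.05064; exp(−0.05064) = 0.9506.
C = 0.001882 × 0.9506 = 0.00179 kg/m³.

0.00179 kg/m³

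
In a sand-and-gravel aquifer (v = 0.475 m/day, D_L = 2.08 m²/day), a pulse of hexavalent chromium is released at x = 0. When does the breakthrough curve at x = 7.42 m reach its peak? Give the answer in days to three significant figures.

8.92 days

For the 1D instantaneous-source solution, setting ∂C/∂t = 0 at fixed x gives v²t² + 2Dt − x² = 0, so t = (√(D² + v²x²) − D)/v².
√(D² + v²x²) = √(2.08² + 0.475² × 7.42²) = 4.092; v² = 0.225625.
t = (4.092 − 2.08)/0.225625 = 8.92 days (vs. the pure-advection estimate x/v = 15.6 d).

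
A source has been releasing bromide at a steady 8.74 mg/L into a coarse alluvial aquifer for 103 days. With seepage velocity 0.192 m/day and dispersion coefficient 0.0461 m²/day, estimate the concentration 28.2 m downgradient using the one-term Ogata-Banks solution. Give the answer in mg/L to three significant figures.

0.0274 mg/L

For a continuous step input, C/C₀ ≈ ½·erfc((x−vt)/(2√(Dt))).
vt = 0.192 × 103 = 19.776 m and 2√(Dt) = 2√(0.0461 × 103) = 4.358 m.
Argument (x−vt)/(2√(Dt)) = (28.2 − 19.776)/4.358 = 1.933; ½·erfc(1.933) = 0.003132.
C = 8.74 × 0.003132 = 0.0274 mg/L.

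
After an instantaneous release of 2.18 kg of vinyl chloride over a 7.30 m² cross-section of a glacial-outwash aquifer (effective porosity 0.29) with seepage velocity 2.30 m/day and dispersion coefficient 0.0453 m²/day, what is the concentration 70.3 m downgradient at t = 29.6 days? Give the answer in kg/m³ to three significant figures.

0.100 kg/m³

For an instantaneous plane source, C(x,t) = M/(n_e·A·√(4πDt)) · exp(−(x−vt)²/(4Dt)), with n_e·A the pore (flow) area.
Plume center vt = 2.30 × 29.6 = 68.08 m, so the well at 70.3 m is 2.22 m downgradient of the peak.
√(4πDt) = 4.105 m, giving peak height M/(n_e·A·√(4πDt)) = 2.18/(0.29 × 7.30 × 4.105) = 0.2509 kg/m³.
(x−vt)²/(4Dt) = (2.22)²/(4 × 0.0453 × 29.6) = 0.9189; exp(−0.9189) = 0.3990.
C = 0.2509 × 0.3990 = 0.100 kg/m³.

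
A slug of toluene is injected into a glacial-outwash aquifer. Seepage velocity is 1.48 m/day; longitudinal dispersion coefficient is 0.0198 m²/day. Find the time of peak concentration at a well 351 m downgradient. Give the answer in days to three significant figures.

For the 1D instantaneous-source solution, setting ∂C/∂t = 0 at fixed x gives v²t² + 2Dt − x² = 0, so t = (√(D² + v²x²) − D)/v².
√(D² + v²x²) = √(0.0198² + 1.48² × 351²) = 519.5; v² = 2.1904.
t = (519.5 − 0.0198)/2.1904 = 237 days (vs. the pure-advection estimate x/v = 237 d).

237 days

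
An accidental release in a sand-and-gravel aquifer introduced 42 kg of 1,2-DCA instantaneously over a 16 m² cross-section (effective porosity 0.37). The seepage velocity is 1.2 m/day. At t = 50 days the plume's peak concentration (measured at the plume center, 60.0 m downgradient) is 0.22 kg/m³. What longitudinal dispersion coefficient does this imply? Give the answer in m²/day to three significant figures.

At the plume center C_max = M/(n_e·A·√(4πDt)), so D = M²/(4πt·(n_e·A·C_max)²).
n_e·A·C_max = 0.37 × 16 × 0.22 = 1.302 kg/m.
D = 42²/(4π × 50 × 1.302²) = 1.66 m²/day.

1.66 m²/day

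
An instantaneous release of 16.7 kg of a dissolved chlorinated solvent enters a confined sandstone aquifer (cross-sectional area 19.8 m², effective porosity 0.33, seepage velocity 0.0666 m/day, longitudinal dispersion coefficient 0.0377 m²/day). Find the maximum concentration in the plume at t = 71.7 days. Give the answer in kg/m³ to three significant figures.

The peak of an instantaneous 1D plume sits at x = vt; there the Gaussian factor is 1 and C_max = M/(n_e·A·√(4πDt)), where n_e·A is the pore area the mass is dissolved in.
√(4πDt) = √(4π × 0.0377 × 71.7) = 5.828 m, so C_max = 16.7/(0.33 × 19.8 × 5.828) = 0.439 kg/m³.

0.439 kg/m³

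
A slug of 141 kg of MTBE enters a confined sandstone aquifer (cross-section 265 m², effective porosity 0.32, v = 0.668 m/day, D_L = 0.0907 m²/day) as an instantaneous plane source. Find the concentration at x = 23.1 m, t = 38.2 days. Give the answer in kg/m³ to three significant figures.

0.165 kg/m³

For an instantaneous plane source, C(x,t) = M/(n_e·A·√(4πDt)) · exp(−(x−vt)²/(4Dt)), with n_e·A the pore (flow) area.
Plume center vt = 0.668 × 38.2 = 25.5176 m, so the well at 23.1 m is 2.4176 m upgradient of the peak.
√(4πDt) = 6.598 m, giving peak height M/(n_e·A·√(4πDt)) = 141/(0.32 × 265 × 6.598) = 0.2520 kg/m³.
(x−vt)²/(4Dt) = (-2.4176)²/(4 × 0.0907 × 38.2) = 0.4217; exp(−0.4217) = 0.6559.
C = 0.2520 × 0.6559 = 0.165 kg/m³.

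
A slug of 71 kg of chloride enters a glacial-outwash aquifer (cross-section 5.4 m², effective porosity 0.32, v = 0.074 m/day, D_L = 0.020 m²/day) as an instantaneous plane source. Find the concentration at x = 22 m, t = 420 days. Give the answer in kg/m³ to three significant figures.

For an instantaneous plane source, C(x,t) = M/(n_e·A·√(4πDt)) · exp(−(x−vt)²/(4Dt)), with n_e·A the pore (flow) area.
Plume center vt = 0.074 × 420 = 31.08 m, so the well at 22 m is 9.08 m upgradient of the peak.
√(4πDt) = 10.27 m, giving peak height M/(n_e·A·√(4πDt)) = 71/(0.32 × 5.4 × 10.27) = 4.001 kg/m³.
(x−vt)²/(4Dt) = (-9.08)²/(4 × 0.020 × 420) = 2.454; exp(−2.454) = 0.08595.
C = 4.001 × 0.08595 = 0.344 kg/m³.

0.344 kg/m³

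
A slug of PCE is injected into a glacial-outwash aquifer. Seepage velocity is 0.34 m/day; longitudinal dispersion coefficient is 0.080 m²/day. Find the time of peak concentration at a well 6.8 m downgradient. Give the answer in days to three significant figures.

19.3 days

For the 1D instantaneous-source solution, setting ∂C/∂t = 0 at fixed x gives v²t² + 2Dt − x² = 0, so t = (√(D² + v²x²) − D)/v².
√(D² + v²x²) = √(0.080² + 0.34² × 6.8²) = 2.313; v² = 0.1156.
t = (2.313 − 0.080)/0.1156 = 19.3 days (vs. the pure-advection estimate x/v = 20.0 d).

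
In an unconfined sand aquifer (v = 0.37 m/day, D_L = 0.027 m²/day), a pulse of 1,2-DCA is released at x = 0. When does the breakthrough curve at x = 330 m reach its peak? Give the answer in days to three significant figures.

892 days

For the 1D instantaneous-source solution, setting ∂C/∂t = 0 at fixed x gives v²t² + 2Dt − x² = 0, so t = (√(D² + v²x²) − D)/v².
√(D² + v²x²) = √(0.027² + 0.37² × 330²) = 122.1; v² = 0.1369.
t = (122.1 − 0.027)/0.1369 = 892 days (vs. the pure-advection estimate x/v = 892 d).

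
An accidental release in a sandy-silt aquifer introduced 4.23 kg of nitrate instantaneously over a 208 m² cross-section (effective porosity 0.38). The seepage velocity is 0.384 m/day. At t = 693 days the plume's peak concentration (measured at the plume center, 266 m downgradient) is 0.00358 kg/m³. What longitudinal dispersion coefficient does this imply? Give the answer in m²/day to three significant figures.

At the plume center C_max = M/(n_e·A·√(4πDt)), so D = M²/(4πt·(n_e·A·C_max)²).
n_e·A·C_max = 0.38 × 208 × 0.00358 = 0.2830 kg/m.
D = 4.23²/(4π × 693 × 0.2830²) = 0.0257 m²/day.

0.0257 m²/day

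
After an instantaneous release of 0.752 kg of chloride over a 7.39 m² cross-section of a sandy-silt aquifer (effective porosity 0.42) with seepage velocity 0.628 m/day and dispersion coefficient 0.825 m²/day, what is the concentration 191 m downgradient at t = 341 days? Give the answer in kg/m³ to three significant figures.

For an instantaneous plane source, C(x,t) = M/(n_e·A·√(4πDt)) · exp(−(x−vt)²/(4Dt)), with n_e·A the pore (flow) area.
Plume center vt = 0.628 × 341 = 214.148 m, so the well at 191 m is 23.148 m upgradient of the peak.
√(4πDt) = 59.46 m, giving peak height M/(n_e·A·√(4πDt)) = 0.752/(0.42 × 7.39 × 59.46) = 0.004075 kg/m³.
(x−vt)²/(4Dt) = (-23.148)²/(4 × 0.825 × 341) = 0.4762; exp(−0.4762) = 0.6211.
C = 0.004075 × 0.6211 = 0.00253 kg/m³.

0.00253 kg/m³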